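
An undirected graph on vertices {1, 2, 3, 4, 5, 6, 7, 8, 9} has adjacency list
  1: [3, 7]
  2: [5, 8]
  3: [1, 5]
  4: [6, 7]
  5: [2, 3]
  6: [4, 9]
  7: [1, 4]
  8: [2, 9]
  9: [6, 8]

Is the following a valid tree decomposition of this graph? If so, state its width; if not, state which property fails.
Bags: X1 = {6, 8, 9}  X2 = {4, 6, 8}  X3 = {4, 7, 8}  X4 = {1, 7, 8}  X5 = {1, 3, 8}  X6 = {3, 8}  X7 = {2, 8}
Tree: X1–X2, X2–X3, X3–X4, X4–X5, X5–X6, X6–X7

A tree decomposition must satisfy three properties: every vertex lies in some bag; for every edge, both endpoints lie together in some bag; and for every vertex, the bags containing it form a connected subtree. Here vertex 5 appears in no bag, so the decomposition is invalid.

No — vertex 5 appears in no bag.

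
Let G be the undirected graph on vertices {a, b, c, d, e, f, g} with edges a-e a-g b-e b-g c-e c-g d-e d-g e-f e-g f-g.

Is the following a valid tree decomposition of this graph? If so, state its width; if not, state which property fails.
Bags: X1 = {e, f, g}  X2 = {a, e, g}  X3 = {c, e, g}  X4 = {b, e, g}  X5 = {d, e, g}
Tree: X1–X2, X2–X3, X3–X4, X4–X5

Vertex coverage: the bags together contain {a, b, c, d, e, f, g}, the full vertex set. Edge coverage: each edge of G has both endpoints in at least one bag. Running intersection: for every vertex, the bags containing it form a connected subtree. All three properties hold, so this is a valid tree decomposition of width max|bag| − 1 = 2, and hence tw(G) ≤ 2.

Yes; width 2.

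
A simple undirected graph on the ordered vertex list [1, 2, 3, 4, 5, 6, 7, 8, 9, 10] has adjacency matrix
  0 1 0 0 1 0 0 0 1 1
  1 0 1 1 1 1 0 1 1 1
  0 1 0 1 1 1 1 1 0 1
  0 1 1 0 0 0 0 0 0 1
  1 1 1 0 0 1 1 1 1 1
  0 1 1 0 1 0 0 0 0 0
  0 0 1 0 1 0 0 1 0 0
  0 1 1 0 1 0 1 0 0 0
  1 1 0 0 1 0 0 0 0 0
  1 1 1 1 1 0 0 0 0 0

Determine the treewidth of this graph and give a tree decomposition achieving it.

Each bag holds 4 vertices, so the decomposition has width 3, which upper-bounds the treewidth. For the lower bound, the 4 vertices {2, 3, 4, 10} are pairwise adjacent, and any tree decomposition puts a clique entirely inside one bag — forcing width ≥ 3. Therefore the treewidth is 3.

Treewidth 3.
One optimal decomposition is:
Bags: B1 = {2, 3, 5, 8}  B2 = {3, 5, 7, 8}  B3 = {2, 3, 5, 10}  B4 = {1, 2, 5, 10}  B5 = {1, 2, 5, 9}  B6 = {2, 3, 4, 10}  B7 = {2, 3, 5, 6}
Tree: B1–B2, B1–B3, B3–B4, B4–B5, B3–B6, B1–B7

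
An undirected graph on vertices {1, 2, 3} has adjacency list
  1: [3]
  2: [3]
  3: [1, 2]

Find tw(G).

1

A width-1 tree decomposition is:
Bags: B1 = {2, 3}  B2 = {1, 3}
Tree: B1–B2
Each bag holds 2 vertices, so the decomposition has width 1, which upper-bounds the treewidth. G has an edge, so its treewidth is at least 1. The upper and lower bounds meet at 1, so that is the treewidth.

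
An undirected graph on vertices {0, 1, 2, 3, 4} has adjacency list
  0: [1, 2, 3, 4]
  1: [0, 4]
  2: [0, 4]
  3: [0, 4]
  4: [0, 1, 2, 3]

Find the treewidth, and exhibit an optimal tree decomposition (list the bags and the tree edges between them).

Treewidth 2.
One optimal decomposition is:
Bags: B1 = {0, 3, 4}  B2 = {0, 1, 4}  B3 = {0, 2, 4}
Tree: B1–B2, B2–B3

Each bag holds 3 vertices, so the decomposition has width 2, which upper-bounds the treewidth. Conversely, {0, 1, 4} is a clique of size 3, and the vertices of any clique must share a bag in every tree decomposition; so some bag has ≥ 3 vertices and tw(G) ≥ 2. The upper and lower bounds meet at 2, so that is the treewidth.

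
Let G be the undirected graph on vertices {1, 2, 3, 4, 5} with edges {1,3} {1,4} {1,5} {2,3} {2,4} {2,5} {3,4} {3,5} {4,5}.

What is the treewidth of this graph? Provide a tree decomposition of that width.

Every bag has size at most 4, so the width is 4 − 1 = 3 and tw(G) ≤ 3. Conversely, {1, 3, 4, 5} is a clique of size 4, and the vertices of any clique must share a bag in every tree decomposition; so some bag has ≥ 4 vertices and tw(G) ≥ 3. Combining the bounds, tw(G) = 3.

Treewidth 3.
One such decomposition:
Bags: B1 = {2, 3, 4, 5}  B2 = {1, 3, 4, 5}
Tree: B1–B2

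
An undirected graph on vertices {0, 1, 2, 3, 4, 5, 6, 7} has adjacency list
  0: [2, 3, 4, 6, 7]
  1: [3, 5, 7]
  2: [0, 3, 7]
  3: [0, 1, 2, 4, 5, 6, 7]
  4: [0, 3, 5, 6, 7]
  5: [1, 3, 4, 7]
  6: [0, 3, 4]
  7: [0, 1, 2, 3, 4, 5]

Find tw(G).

A width-3 tree decomposition is:
Bags: B1 = {3, 4, 5, 7}  B2 = {0, 3, 4, 7}  B3 = {0, 3, 4, 6}  B4 = {1, 3, 5, 7}  B5 = {0, 2, 3, 7}
Tree: B1–B2, B2–B3, B1–B4, B2–B5
Every bag has size at most 4, so the width is 4 − 1 = 3 and tw(G) ≤ 3. On the other hand G contains the 4-clique {0, 3, 4, 6}. A clique must lie in a single bag of any decomposition, so no decomposition can have width below 3. Combining the bounds, tw(G) = 3.

3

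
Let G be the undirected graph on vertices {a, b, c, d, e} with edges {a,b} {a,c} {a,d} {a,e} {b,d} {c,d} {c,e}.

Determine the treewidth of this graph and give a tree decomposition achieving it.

Every bag has size at most 3, so the width is 3 − 1 = 2 and tw(G) ≤ 2. On the other hand G contains the 3-clique {a, c, d}. A clique must lie in a single bag of any decomposition, so no decomposition can have width below 2. Combining the bounds, tw(G) = 2.

Treewidth 2.
One such decomposition:
Bags: B1 = {a, b, d}  B2 = {a, c, d}  B3 = {a, c, e}
Tree: B1–B2, B2–B3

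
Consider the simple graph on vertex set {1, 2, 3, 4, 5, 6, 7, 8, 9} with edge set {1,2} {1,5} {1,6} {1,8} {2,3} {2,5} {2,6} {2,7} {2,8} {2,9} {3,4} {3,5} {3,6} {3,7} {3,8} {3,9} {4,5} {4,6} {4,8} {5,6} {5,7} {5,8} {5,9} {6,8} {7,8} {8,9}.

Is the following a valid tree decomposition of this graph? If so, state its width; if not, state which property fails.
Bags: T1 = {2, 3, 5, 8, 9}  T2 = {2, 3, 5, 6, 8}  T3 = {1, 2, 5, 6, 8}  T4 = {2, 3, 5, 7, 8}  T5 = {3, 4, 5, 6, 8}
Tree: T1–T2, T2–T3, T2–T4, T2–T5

Vertex coverage: the bags together contain {1, 2, 3, 4, 5, 6, 7, 8, 9}, the full vertex set. Edge coverage: each edge of G has both endpoints in at least one bag. Running intersection: for every vertex, the bags containing it form a connected subtree. All three properties hold, so this is a valid tree decomposition of width max|bag| − 1 = 4, and hence tw(G) ≤ 4.

Yes; width 4.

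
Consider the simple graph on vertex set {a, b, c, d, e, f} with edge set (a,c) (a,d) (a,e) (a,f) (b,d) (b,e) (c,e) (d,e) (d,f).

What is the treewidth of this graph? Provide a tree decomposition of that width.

The largest bag has 3 vertices, giving width 2; this decomposition certifies tw(G) ≤ 2. Conversely, {a, d, e} is a clique of size 3, and the vertices of any clique must share a bag in every tree decomposition; so some bag has ≥ 3 vertices and tw(G) ≥ 2. Therefore the treewidth is 2.

Treewidth 2.
One optimal decomposition is:
Bags: B1 = {a, d, e}  B2 = {a, c, e}  B3 = {b, d, e}  B4 = {a, d, f}
Tree: B1–B2, B1–B3, B1–B4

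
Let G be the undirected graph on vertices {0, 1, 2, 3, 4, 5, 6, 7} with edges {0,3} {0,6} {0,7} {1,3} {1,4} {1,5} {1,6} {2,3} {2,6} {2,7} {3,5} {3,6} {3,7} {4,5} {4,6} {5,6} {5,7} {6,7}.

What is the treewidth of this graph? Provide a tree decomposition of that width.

Treewidth 3.
One optimal decomposition is:
Bags: B1 = {1, 3, 5, 6}  B2 = {3, 5, 6, 7}  B3 = {2, 3, 6, 7}  B4 = {0, 3, 6, 7}  B5 = {1, 4, 5, 6}
Tree: B1–B2, B2–B3, B3–B4, B1–B5

Each bag holds 4 vertices, so the decomposition has width 3, which upper-bounds the treewidth. On the other hand G contains the 4-clique {1, 3, 5, 6}. A clique must lie in a single bag of any decomposition, so no decomposition can have width below 3. Therefore the treewidth is 3.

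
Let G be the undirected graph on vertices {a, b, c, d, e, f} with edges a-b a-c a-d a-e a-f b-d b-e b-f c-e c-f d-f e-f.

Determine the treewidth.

3

A width-3 tree decomposition is:
Bags: B1 = {a, b, e, f}  B2 = {a, b, d, f}  B3 = {a, c, e, f}
Tree: B1–B2, B1–B3
Every bag has size at most 4, so the width is 4 − 1 = 3 and tw(G) ≤ 3. On the other hand G contains the 4-clique {a, b, d, f}. A clique must lie in a single bag of any decomposition, so no decomposition can have width below 3. Combining the bounds, tw(G) = 3.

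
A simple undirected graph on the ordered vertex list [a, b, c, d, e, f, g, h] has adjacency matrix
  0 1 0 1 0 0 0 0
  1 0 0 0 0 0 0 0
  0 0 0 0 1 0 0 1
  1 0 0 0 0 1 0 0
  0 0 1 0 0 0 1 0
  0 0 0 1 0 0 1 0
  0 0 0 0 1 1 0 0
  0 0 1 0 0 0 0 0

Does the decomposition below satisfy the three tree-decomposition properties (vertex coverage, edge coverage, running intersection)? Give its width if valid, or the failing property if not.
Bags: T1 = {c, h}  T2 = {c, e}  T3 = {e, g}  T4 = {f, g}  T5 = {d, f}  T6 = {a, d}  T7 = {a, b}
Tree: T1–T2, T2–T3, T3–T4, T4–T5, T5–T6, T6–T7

Yes; width 1.

Vertex coverage: the bags together contain {a, b, c, d, e, f, g, h}, the full vertex set. Edge coverage: each edge of G has both endpoints in at least one bag. Running intersection: for every vertex, the bags containing it form a connected subtree. All three properties hold, so this is a valid tree decomposition of width max|bag| − 1 = 1, and hence tw(G) ≤ 1.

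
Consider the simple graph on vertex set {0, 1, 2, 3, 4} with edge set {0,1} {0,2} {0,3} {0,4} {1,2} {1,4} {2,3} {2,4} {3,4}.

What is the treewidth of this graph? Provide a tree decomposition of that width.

Treewidth 3.
One optimal decomposition is:
Bags: B1 = {0, 1, 2, 4}  B2 = {0, 2, 3, 4}
Tree: B1–B2

Each bag holds 4 vertices, so the decomposition has width 3, which upper-bounds the treewidth. For the lower bound, the 4 vertices {0, 1, 2, 4} are pairwise adjacent, and any tree decomposition puts a clique entirely inside one bag — forcing width ≥ 3. Therefore the treewidth is 3.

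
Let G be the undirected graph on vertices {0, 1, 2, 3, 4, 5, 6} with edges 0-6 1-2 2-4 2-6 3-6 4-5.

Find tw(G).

1

A width-1 tree decomposition is:
Bags: B1 = {2, 4}  B2 = {4, 5}  B3 = {2, 6}  B4 = {3, 6}  B5 = {0, 6}  B6 = {1, 2}
Tree: B1–B2, B1–B3, B3–B4, B3–B5, B1–B6
Each bag holds 2 vertices, so the decomposition has width 1, which upper-bounds the treewidth. G has an edge, so its treewidth is at least 1. Combining the bounds, tw(G) = 1.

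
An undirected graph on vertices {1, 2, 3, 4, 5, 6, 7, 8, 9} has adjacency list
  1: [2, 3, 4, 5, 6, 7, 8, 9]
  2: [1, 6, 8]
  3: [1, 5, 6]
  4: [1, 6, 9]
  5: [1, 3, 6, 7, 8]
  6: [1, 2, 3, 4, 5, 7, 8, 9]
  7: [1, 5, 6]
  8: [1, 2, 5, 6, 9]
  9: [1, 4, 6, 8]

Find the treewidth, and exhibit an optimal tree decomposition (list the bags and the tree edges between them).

Treewidth 3.
One optimal decomposition is:
Bags: B1 = {1, 6, 8, 9}  B2 = {1, 5, 6, 8}  B3 = {1, 4, 6, 9}  B4 = {1, 2, 6, 8}  B5 = {1, 5, 6, 7}  B6 = {1, 3, 5, 6}
Tree: B1–B2, B1–B3, B1–B4, B2–B5, B5–B6

Each bag holds 4 vertices, so the decomposition has width 3, which upper-bounds the treewidth. For the lower bound, the 4 vertices {1, 6, 8, 9} are pairwise adjacent, and any tree decomposition puts a clique entirely inside one bag — forcing width ≥ 3. The upper and lower bounds meet at 3, so that is the treewidth.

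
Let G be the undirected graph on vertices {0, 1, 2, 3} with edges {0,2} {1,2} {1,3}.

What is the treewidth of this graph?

1

A width-1 tree decomposition is:
Bags: B1 = {0, 2}  B2 = {1, 2}  B3 = {1, 3}
Tree: B1–B2, B2–B3
Each bag holds 2 vertices, so the decomposition has width 1, which upper-bounds the treewidth. G has an edge, so its treewidth is at least 1. Hence tw(G) = 1 exactly.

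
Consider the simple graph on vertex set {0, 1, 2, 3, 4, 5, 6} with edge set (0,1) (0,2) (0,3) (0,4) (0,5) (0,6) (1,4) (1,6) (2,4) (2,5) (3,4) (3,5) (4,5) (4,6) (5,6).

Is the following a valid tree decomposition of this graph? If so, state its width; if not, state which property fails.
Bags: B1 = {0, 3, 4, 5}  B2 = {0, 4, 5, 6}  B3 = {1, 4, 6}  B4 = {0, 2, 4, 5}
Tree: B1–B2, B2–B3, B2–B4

A tree decomposition must satisfy three properties: every vertex lies in some bag; for every edge, both endpoints lie together in some bag; and for every vertex, the bags containing it form a connected subtree. Here edge (0,1) lies in no bag, so the decomposition is invalid.

No — edge (0,1) lies in no bag.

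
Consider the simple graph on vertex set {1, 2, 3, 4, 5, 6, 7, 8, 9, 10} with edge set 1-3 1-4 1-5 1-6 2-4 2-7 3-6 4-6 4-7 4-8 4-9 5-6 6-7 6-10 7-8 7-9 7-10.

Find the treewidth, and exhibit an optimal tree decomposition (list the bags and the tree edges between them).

Each bag holds 3 vertices, so the decomposition has width 2, which upper-bounds the treewidth. For the lower bound, the 3 vertices {6, 7, 10} are pairwise adjacent, and any tree decomposition puts a clique entirely inside one bag — forcing width ≥ 2. Therefore the treewidth is 2.

Treewidth 2.
One such decomposition:
Bags: B1 = {4, 6, 7}  B2 = {4, 7, 9}  B3 = {4, 7, 8}  B4 = {1, 4, 6}  B5 = {1, 5, 6}  B6 = {1, 3, 6}  B7 = {2, 4, 7}  B8 = {6, 7, 10}
Tree: B1–B2, B2–B3, B1–B4, B4–B5, B4–B6, B2–B7, B1–B8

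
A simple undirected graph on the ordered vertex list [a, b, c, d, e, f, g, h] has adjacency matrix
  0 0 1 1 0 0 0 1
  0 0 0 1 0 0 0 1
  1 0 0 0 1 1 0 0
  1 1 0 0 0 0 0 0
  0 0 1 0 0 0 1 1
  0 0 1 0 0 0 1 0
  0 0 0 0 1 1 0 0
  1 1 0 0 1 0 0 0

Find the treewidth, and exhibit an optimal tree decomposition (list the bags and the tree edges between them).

Every bag has size at most 3, so the width is 3 − 1 = 2 and tw(G) ≤ 2. For the lower bound, G contains the cycle f–g–e–c–f, so G is not a forest; only forests have treewidth ≤ 1, hence tw(G) ≥ 2. Combining the bounds, tw(G) = 2.

Treewidth 2.
Bags: B1 = {c, f, g}  B2 = {c, e, g}  B3 = {a, c, e}  B4 = {a, e, h}  B5 = {a, d, h}  B6 = {b, d, h}
Tree: B1–B2, B2–B3, B3–B4, B4–B5, B5–B6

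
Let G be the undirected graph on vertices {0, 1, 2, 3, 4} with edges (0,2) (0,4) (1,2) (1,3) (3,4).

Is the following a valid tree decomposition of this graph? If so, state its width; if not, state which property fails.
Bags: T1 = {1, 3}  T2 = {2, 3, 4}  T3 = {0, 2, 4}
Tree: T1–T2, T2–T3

No — edge (2,1) lies in no bag.

A tree decomposition must satisfy three properties: every vertex lies in some bag; for every edge, both endpoints lie together in some bag; and for every vertex, the bags containing it form a connected subtree. Here edge (2,1) lies in no bag, so the decomposition is invalid.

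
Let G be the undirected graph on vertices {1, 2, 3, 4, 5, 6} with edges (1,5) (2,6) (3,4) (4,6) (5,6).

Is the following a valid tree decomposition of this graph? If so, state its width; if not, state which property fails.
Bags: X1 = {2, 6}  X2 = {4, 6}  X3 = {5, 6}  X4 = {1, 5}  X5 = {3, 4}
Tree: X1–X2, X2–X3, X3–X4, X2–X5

Every vertex of G appears in some bag (union = {1, 2, 3, 4, 5, 6}); every edge is covered by a bag; and for each vertex v the set of bags containing v is connected in the bag tree. The decomposition is therefore valid. The largest bag has 2 vertices, so the width is 1.

Yes; width 1.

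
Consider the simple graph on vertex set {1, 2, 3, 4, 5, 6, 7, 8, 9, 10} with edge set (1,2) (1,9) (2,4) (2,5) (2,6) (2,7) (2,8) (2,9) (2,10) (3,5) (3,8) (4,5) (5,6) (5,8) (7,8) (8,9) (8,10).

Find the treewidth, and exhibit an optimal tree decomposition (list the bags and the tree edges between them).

Every bag has size at most 3, so the width is 3 − 1 = 2 and tw(G) ≤ 2. For the lower bound, the 3 vertices {2, 8, 9} are pairwise adjacent, and any tree decomposition puts a clique entirely inside one bag — forcing width ≥ 2. Combining the bounds, tw(G) = 2.

Treewidth 2.
One optimal decomposition is:
Bags: B1 = {2, 4, 5}  B2 = {2, 5, 8}  B3 = {2, 8, 9}  B4 = {3, 5, 8}  B5 = {2, 7, 8}  B6 = {2, 8, 10}  B7 = {1, 2, 9}  B8 = {2, 5, 6}
Tree: B1–B2, B2–B3, B2–B4, B2–B5, B5–B6, B3–B7, B1–B8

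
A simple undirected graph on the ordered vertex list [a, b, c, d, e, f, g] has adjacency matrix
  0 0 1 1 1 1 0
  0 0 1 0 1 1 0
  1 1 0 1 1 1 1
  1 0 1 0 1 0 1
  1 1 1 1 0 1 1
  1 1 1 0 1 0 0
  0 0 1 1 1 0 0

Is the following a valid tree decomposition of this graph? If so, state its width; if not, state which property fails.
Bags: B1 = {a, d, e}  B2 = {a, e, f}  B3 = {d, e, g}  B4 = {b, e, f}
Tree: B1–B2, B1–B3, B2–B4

No — vertex c appears in no bag.

A tree decomposition must satisfy three properties: every vertex lies in some bag; for every edge, both endpoints lie together in some bag; and for every vertex, the bags containing it form a connected subtree. Here vertex c appears in no bag, so the decomposition is invalid.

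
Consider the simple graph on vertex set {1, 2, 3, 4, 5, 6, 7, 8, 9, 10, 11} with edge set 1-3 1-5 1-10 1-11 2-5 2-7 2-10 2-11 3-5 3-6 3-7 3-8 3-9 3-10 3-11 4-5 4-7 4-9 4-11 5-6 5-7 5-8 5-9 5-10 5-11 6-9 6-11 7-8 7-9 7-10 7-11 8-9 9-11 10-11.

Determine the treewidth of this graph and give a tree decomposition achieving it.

Each bag holds 5 vertices, so the decomposition has width 4, which upper-bounds the treewidth. Conversely, {3, 5, 7, 8, 9} is a clique of size 5, and the vertices of any clique must share a bag in every tree decomposition; so some bag has ≥ 5 vertices and tw(G) ≥ 4. Combining the bounds, tw(G) = 4.

Treewidth 4.
One such decomposition:
Bags: B1 = {3, 5, 7, 9, 11}  B2 = {3, 5, 7, 10, 11}  B3 = {1, 3, 5, 10, 11}  B4 = {4, 5, 7, 9, 11}  B5 = {3, 5, 7, 8, 9}  B6 = {2, 5, 7, 10, 11}  B7 = {3, 5, 6, 9, 11}
Tree: B1–B2, B2–B3, B1–B4, B1–B5, B2–B6, B1–B7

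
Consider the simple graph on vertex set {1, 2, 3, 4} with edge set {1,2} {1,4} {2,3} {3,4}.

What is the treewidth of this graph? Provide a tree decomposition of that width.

Every bag has size at most 3, so the width is 3 − 1 = 2 and tw(G) ≤ 2. For the lower bound, G contains the cycle 4–3–2–1–4, so G is not a forest; only forests have treewidth ≤ 1, hence tw(G) ≥ 2. The upper and lower bounds meet at 2, so that is the treewidth.

Treewidth 2.
Bags: B1 = {2, 3, 4}  B2 = {1, 2, 4}
Tree: B1–B2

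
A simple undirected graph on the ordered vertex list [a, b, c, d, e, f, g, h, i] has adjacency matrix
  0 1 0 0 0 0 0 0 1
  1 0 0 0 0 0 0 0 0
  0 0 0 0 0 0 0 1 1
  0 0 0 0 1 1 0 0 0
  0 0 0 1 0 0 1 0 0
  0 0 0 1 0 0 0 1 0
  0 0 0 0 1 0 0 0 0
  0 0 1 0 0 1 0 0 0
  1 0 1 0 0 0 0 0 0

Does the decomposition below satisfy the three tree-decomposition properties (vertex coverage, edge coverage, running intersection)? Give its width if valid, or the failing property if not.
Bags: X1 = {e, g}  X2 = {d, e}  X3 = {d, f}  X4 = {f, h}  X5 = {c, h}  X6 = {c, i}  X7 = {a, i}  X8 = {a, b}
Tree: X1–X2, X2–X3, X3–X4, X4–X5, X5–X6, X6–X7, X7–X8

Yes; width 1.

Checking the three conditions: (i) the bags cover all of {a, b, c, d, e, f, g, h, i}; (ii) for each edge, some bag contains both endpoints; (iii) the bags containing any fixed vertex form a subtree. All hold, so the decomposition is valid with width 2 − 1 = 1.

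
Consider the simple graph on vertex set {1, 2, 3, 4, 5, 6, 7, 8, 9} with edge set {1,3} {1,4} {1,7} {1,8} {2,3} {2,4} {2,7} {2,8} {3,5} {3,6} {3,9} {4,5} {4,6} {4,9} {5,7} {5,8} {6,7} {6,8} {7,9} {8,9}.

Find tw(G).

4

A width-4 tree decomposition is:
Bags: B1 = {3, 4, 6, 7, 8}  B2 = {1, 3, 4, 7, 8}  B3 = {3, 4, 7, 8, 9}  B4 = {3, 4, 5, 7, 8}  B5 = {2, 3, 4, 7, 8}
Tree: B1–B2, B2–B3, B3–B4, B4–B5
Each bag holds 5 vertices, so the decomposition has width 4, which upper-bounds the treewidth. For the lower bound: the 5 vertex sets {6,7}, {1,8}, {3,9}, {4}, {5} are disjoint, each induces a connected subgraph, and every pair is joined by at least one edge of G. Contracting each set to a single vertex therefore yields K_{5} as a minor, and since treewidth is minor-monotone, tw(G) ≥ tw(K_{5}) = 4. The upper and lower bounds meet at 4, so that is the treewidth.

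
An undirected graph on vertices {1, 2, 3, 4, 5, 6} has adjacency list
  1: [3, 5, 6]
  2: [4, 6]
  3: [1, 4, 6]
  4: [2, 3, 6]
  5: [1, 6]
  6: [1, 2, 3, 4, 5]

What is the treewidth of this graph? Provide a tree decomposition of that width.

Treewidth 2.
Bags: B1 = {1, 3, 6}  B2 = {3, 4, 6}  B3 = {1, 5, 6}  B4 = {2, 4, 6}
Tree: B1–B2, B1–B3, B2–B4

Each bag holds 3 vertices, so the decomposition has width 2, which upper-bounds the treewidth. On the other hand G contains the 3-clique {1, 3, 6}. A clique must lie in a single bag of any decomposition, so no decomposition can have width below 2. Hence tw(G) = 2 exactly.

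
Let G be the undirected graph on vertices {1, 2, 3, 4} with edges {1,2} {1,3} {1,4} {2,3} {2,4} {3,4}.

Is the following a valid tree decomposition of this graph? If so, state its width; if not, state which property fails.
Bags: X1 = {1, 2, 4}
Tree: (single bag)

A tree decomposition must satisfy three properties: every vertex lies in some bag; for every edge, both endpoints lie together in some bag; and for every vertex, the bags containing it form a connected subtree. Here vertex 3 appears in no bag, so the decomposition is invalid.

No — vertex 3 appears in no bag.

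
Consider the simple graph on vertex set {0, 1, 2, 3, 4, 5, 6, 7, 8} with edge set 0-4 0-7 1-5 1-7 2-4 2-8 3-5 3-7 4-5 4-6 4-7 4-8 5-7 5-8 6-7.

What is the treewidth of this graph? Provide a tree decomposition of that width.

The largest bag has 3 vertices, giving width 2; this decomposition certifies tw(G) ≤ 2. On the other hand G contains the 3-clique {1, 5, 7}. A clique must lie in a single bag of any decomposition, so no decomposition can have width below 2. Combining the bounds, tw(G) = 2.

Treewidth 2.
Bags: B1 = {3, 5, 7}  B2 = {4, 5, 7}  B3 = {0, 4, 7}  B4 = {4, 5, 8}  B5 = {2, 4, 8}  B6 = {4, 6, 7}  B7 = {1, 5, 7}
Tree: B1–B2, B2–B3, B2–B4, B4–B5, B2–B6, B2–B7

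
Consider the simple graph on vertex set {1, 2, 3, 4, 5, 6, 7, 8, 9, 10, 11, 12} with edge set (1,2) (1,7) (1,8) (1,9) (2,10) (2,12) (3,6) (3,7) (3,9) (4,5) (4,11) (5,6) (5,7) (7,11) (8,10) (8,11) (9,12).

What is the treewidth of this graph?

3

A width-3 tree decomposition is:
Bags: B1 = {4, 5, 6, 11}  B2 = {5, 6, 7, 11}  B3 = {3, 6, 7, 11}  B4 = {3, 7, 8, 11}  B5 = {1, 3, 7, 8}  B6 = {1, 3, 8, 9}  B7 = {1, 8, 9, 10}  B8 = {1, 2, 9, 10}  B9 = {2, 9, 10, 12}
Tree: B1–B2, B2–B3, B3–B4, B4–B5, B5–B6, B6–B7, B7–B8, B8–B9
The largest bag has 4 vertices, giving width 3; this decomposition certifies tw(G) ≤ 3. For the lower bound: the 4 vertex sets {4,5,6}, {11}, {7}, {1,3,8,9} are disjoint, each induces a connected subgraph, and every pair is joined by at least one edge of G. Contracting each set to a single vertex therefore yields K_{4} as a minor, and since treewidth is minor-monotone, tw(G) ≥ tw(K_{4}) = 3. Combining the bounds, tw(G) = 3.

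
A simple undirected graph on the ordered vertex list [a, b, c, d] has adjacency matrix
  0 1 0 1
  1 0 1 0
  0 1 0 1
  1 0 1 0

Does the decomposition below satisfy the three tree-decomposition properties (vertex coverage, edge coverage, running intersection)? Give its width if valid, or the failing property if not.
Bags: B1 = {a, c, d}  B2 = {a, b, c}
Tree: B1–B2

Yes; width 2.

Checking the three conditions: (i) the bags cover all of {a, b, c, d}; (ii) for each edge, some bag contains both endpoints; (iii) the bags containing any fixed vertex form a subtree. All hold, so the decomposition is valid with width 3 − 1 = 2.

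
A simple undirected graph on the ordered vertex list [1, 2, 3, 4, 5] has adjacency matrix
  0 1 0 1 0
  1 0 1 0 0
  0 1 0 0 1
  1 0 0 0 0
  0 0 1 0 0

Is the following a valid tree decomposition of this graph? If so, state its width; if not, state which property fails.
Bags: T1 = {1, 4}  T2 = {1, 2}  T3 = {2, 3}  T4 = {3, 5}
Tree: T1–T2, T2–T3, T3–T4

Vertex coverage: the bags together contain {1, 2, 3, 4, 5}, the full vertex set. Edge coverage: each edge of G has both endpoints in at least one bag. Running intersection: for every vertex, the bags containing it form a connected subtree. All three properties hold, so this is a valid tree decomposition of width max|bag| − 1 = 1, and hence tw(G) ≤ 1.

Yes; width 1.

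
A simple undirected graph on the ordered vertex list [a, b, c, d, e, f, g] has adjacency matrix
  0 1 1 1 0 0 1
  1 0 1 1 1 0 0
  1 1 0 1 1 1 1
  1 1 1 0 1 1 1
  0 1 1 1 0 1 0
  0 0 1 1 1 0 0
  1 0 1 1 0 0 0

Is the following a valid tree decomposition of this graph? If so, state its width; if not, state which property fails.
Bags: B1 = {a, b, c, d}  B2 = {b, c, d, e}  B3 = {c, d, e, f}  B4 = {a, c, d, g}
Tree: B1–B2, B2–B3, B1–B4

Yes; width 3.

Checking the three conditions: (i) the bags cover all of {a, b, c, d, e, f, g}; (ii) for each edge, some bag contains both endpoints; (iii) the bags containing any fixed vertex form a subtree. All hold, so the decomposition is valid with width 4 − 1 = 3.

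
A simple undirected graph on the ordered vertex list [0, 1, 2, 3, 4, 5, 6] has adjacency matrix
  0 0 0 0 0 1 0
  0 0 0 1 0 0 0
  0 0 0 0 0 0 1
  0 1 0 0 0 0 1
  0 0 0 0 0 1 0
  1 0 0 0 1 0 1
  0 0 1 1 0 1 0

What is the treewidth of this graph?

1

A width-1 tree decomposition is:
Bags: B1 = {0, 5}  B2 = {4, 5}  B3 = {5, 6}  B4 = {3, 6}  B5 = {2, 6}  B6 = {1, 3}
Tree: B1–B2, B1–B3, B3–B4, B3–B5, B4–B6
Every bag has size at most 2, so the width is 2 − 1 = 1 and tw(G) ≤ 1. Since G has at least one edge (e.g. 0–5), it is not an edgeless graph, so tw(G) ≥ 1. Combining the bounds, tw(G) = 1.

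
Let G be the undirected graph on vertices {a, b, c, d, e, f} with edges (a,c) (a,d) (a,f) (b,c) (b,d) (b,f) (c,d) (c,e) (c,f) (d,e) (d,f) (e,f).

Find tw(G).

A width-3 tree decomposition is:
Bags: B1 = {c, d, e, f}  B2 = {b, c, d, f}  B3 = {a, c, d, f}
Tree: B1–B2, B1–B3
Every bag has size at most 4, so the width is 4 − 1 = 3 and tw(G) ≤ 3. On the other hand G contains the 4-clique {c, d, e, f}. A clique must lie in a single bag of any decomposition, so no decomposition can have width below 3. The upper and lower bounds meet at 3, so that is the treewidth.

3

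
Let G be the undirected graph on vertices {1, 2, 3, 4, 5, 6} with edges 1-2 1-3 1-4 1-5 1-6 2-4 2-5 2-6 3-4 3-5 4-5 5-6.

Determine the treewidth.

A width-3 tree decomposition is:
Bags: B1 = {1, 2, 4, 5}  B2 = {1, 3, 4, 5}  B3 = {1, 2, 5, 6}
Tree: B1–B2, B1–B3
Every bag has size at most 4, so the width is 4 − 1 = 3 and tw(G) ≤ 3. Conversely, {1, 2, 4, 5} is a clique of size 4, and the vertices of any clique must share a bag in every tree decomposition; so some bag has ≥ 4 vertices and tw(G) ≥ 3. Therefore the treewidth is 3.

3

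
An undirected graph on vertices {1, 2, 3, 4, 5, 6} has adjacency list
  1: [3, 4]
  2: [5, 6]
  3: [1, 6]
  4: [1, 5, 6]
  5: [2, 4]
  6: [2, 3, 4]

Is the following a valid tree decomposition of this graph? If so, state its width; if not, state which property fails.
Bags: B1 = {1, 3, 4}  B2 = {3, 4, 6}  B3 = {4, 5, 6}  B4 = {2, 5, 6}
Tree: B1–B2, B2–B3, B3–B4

Vertex coverage: the bags together contain {1, 2, 3, 4, 5, 6}, the full vertex set. Edge coverage: each edge of G has both endpoints in at least one bag. Running intersection: for every vertex, the bags containing it form a connected subtree. All three properties hold, so this is a valid tree decomposition of width max|bag| − 1 = 2, and hence tw(G) ≤ 2.

Yes; width 2.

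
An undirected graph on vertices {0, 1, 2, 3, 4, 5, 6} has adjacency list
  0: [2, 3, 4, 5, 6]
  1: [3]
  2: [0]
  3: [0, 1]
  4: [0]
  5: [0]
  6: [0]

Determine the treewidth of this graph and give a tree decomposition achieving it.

Treewidth 1.
Bags: B1 = {0, 6}  B2 = {0, 2}  B3 = {0, 5}  B4 = {0, 3}  B5 = {1, 3}  B6 = {0, 4}
Tree: B1–B2, B2–B3, B3–B4, B4–B5, B1–B6

The largest bag has 2 vertices, giving width 1; this decomposition certifies tw(G) ≤ 1. Since G has at least one edge (e.g. 6–0), it is not an edgeless graph, so tw(G) ≥ 1. Therefore the treewidth is 1.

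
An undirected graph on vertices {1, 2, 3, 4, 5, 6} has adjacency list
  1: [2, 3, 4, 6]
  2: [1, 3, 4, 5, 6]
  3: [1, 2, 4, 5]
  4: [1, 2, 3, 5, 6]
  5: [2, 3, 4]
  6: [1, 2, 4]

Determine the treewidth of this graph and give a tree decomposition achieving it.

The largest bag has 4 vertices, giving width 3; this decomposition certifies tw(G) ≤ 3. For the lower bound, the 4 vertices {1, 2, 3, 4} are pairwise adjacent, and any tree decomposition puts a clique entirely inside one bag — forcing width ≥ 3. Combining the bounds, tw(G) = 3.

Treewidth 3.
One optimal decomposition is:
Bags: B1 = {1, 2, 4, 6}  B2 = {1, 2, 3, 4}  B3 = {2, 3, 4, 5}
Tree: B1–B2, B2–B3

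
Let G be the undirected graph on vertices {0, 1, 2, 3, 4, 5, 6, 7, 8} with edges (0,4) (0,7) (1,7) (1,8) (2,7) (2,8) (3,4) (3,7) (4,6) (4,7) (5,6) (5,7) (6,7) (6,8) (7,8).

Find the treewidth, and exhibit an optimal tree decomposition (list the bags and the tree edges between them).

The largest bag has 3 vertices, giving width 2; this decomposition certifies tw(G) ≤ 2. Conversely, {1, 7, 8} is a clique of size 3, and the vertices of any clique must share a bag in every tree decomposition; so some bag has ≥ 3 vertices and tw(G) ≥ 2. Combining the bounds, tw(G) = 2.

Treewidth 2.
Bags: B1 = {6, 7, 8}  B2 = {4, 6, 7}  B3 = {5, 6, 7}  B4 = {0, 4, 7}  B5 = {1, 7, 8}  B6 = {2, 7, 8}  B7 = {3, 4, 7}
Tree: B1–B2, B1–B3, B2–B4, B1–B5, B5–B6, B4–B7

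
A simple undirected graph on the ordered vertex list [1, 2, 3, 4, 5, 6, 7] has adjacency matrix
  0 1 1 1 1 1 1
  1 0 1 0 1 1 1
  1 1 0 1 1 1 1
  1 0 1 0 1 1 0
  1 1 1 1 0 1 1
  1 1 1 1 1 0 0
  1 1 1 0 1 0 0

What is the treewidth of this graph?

4

A width-4 tree decomposition is:
Bags: B1 = {1, 3, 4, 5, 6}  B2 = {1, 2, 3, 5, 6}  B3 = {1, 2, 3, 5, 7}
Tree: B1–B2, B2–B3
Each bag holds 5 vertices, so the decomposition has width 4, which upper-bounds the treewidth. Conversely, {1, 2, 3, 5, 6} is a clique of size 5, and the vertices of any clique must share a bag in every tree decomposition; so some bag has ≥ 5 vertices and tw(G) ≥ 4. The upper and lower bounds meet at 4, so that is the treewidth.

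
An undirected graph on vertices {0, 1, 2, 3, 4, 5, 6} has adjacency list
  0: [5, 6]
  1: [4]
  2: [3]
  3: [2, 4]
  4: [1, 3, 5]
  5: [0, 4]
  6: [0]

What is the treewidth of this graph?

1

A width-1 tree decomposition is:
Bags: B1 = {2, 3}  B2 = {3, 4}  B3 = {4, 5}  B4 = {0, 5}  B5 = {1, 4}  B6 = {0, 6}
Tree: B1–B2, B2–B3, B3–B4, B3–B5, B4–B6
Every bag has size at most 2, so the width is 2 − 1 = 1 and tw(G) ≤ 1. Any graph with an edge has treewidth ≥ 1, and G has the edge 3–2. Hence tw(G) = 1 exactly.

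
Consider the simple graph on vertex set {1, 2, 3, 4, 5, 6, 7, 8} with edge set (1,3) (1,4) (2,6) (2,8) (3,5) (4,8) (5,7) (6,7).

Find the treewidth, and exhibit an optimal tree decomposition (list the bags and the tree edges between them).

Treewidth 2.
One optimal decomposition is:
Bags: B1 = {2, 6, 8}  B2 = {4, 6, 8}  B3 = {1, 4, 6}  B4 = {1, 3, 6}  B5 = {3, 5, 6}  B6 = {5, 6, 7}
Tree: B1–B2, B2–B3, B3–B4, B4–B5, B5–B6

Every bag has size at most 3, so the width is 3 − 1 = 2 and tw(G) ≤ 2. Since 6–2–8–4–1–3–5–7–6 is a cycle in G, G is not acyclic. Forests are exactly the graphs of treewidth ≤ 1, so tw(G) ≥ 2. Therefore the treewidth is 2.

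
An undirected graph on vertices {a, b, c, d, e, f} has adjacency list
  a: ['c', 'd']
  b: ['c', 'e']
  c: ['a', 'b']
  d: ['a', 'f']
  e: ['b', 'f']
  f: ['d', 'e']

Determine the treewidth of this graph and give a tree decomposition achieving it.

The largest bag has 3 vertices, giving width 2; this decomposition certifies tw(G) ≤ 2. Since f–d–a–c–b–e–f is a cycle in G, G is not acyclic. Forests are exactly the graphs of treewidth ≤ 1, so tw(G) ≥ 2. Hence tw(G) = 2 exactly.

Treewidth 2.
Bags: B1 = {a, d, f}  B2 = {a, c, f}  B3 = {b, c, f}  B4 = {b, e, f}
Tree: B1–B2, B2–B3, B3–B4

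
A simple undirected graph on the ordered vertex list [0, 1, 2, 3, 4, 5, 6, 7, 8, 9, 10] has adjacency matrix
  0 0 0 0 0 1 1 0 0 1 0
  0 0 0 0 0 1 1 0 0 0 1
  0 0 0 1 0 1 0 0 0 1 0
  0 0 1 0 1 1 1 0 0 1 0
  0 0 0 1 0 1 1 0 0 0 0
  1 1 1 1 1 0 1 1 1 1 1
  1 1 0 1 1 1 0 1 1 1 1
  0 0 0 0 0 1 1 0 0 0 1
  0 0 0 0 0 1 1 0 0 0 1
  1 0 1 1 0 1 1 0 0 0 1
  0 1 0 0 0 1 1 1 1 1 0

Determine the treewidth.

A width-3 tree decomposition is:
Bags: B1 = {5, 6, 9, 10}  B2 = {5, 6, 7, 10}  B3 = {3, 5, 6, 9}  B4 = {1, 5, 6, 10}  B5 = {5, 6, 8, 10}  B6 = {2, 3, 5, 9}  B7 = {0, 5, 6, 9}  B8 = {3, 4, 5, 6}
Tree: B1–B2, B1–B3, B2–B4, B2–B5, B3–B6, B3–B7, B3–B8
Every bag has size at most 4, so the width is 4 − 1 = 3 and tw(G) ≤ 3. For the lower bound, the 4 vertices {2, 3, 5, 9} are pairwise adjacent, and any tree decomposition puts a clique entirely inside one bag — forcing width ≥ 3. The upper and lower bounds meet at 3, so that is the treewidth.

3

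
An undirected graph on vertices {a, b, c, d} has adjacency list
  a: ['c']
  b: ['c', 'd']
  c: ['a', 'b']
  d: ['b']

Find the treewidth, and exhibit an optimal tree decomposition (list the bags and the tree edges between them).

Treewidth 1.
One such decomposition:
Bags: B1 = {a, c}  B2 = {b, c}  B3 = {b, d}
Tree: B1–B2, B2–B3

The largest bag has 2 vertices, giving width 1; this decomposition certifies tw(G) ≤ 1. Any graph with an edge has treewidth ≥ 1, and G has the edge a–c. The upper and lower bounds meet at 1, so that is the treewidth.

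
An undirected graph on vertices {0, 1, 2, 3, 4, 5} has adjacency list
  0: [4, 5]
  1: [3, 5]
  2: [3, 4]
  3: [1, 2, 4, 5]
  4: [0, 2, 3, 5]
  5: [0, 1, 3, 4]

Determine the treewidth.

2

A width-2 tree decomposition is:
Bags: B1 = {0, 4, 5}  B2 = {3, 4, 5}  B3 = {2, 3, 4}  B4 = {1, 3, 5}
Tree: B1–B2, B2–B3, B2–B4
The largest bag has 3 vertices, giving width 2; this decomposition certifies tw(G) ≤ 2. For the lower bound, the 3 vertices {0, 4, 5} are pairwise adjacent, and any tree decomposition puts a clique entirely inside one bag — forcing width ≥ 2. Therefore the treewidth is 2.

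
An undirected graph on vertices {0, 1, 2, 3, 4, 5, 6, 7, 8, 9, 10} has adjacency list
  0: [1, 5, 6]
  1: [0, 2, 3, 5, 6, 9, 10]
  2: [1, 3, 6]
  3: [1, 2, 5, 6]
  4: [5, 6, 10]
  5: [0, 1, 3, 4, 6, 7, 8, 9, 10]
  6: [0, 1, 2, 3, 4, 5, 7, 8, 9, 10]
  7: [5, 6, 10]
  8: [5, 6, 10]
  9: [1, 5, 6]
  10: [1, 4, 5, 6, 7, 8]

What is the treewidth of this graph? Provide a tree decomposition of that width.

Treewidth 3.
Bags: B1 = {1, 5, 6, 9}  B2 = {1, 5, 6, 10}  B3 = {4, 5, 6, 10}  B4 = {1, 3, 5, 6}  B5 = {5, 6, 7, 10}  B6 = {5, 6, 8, 10}  B7 = {0, 1, 5, 6}  B8 = {1, 2, 3, 6}
Tree: B1–B2, B2–B3, B2–B4, B3–B5, B5–B6, B1–B7, B4–B8

Every bag has size at most 4, so the width is 4 − 1 = 3 and tw(G) ≤ 3. Conversely, {1, 2, 3, 6} is a clique of size 4, and the vertices of any clique must share a bag in every tree decomposition; so some bag has ≥ 4 vertices and tw(G) ≥ 3. Combining the bounds, tw(G) = 3.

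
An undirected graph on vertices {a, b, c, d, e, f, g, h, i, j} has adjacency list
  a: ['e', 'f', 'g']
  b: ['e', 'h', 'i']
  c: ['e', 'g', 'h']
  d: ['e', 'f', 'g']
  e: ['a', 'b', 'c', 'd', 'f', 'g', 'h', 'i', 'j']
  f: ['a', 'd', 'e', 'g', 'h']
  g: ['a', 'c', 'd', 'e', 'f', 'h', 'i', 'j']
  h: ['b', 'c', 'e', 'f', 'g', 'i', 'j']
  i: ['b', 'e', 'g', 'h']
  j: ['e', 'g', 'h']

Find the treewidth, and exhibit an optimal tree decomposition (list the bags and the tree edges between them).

Every bag has size at most 4, so the width is 4 − 1 = 3 and tw(G) ≤ 3. On the other hand G contains the 4-clique {d, e, f, g}. A clique must lie in a single bag of any decomposition, so no decomposition can have width below 3. Hence tw(G) = 3 exactly.

Treewidth 3.
One such decomposition:
Bags: B1 = {e, f, g, h}  B2 = {e, g, h, i}  B3 = {c, e, g, h}  B4 = {a, e, f, g}  B5 = {e, g, h, j}  B6 = {b, e, h, i}  B7 = {d, e, f, g}
Tree: B1–B2, B1–B3, B1–B4, B1–B5, B2–B6, B1–B7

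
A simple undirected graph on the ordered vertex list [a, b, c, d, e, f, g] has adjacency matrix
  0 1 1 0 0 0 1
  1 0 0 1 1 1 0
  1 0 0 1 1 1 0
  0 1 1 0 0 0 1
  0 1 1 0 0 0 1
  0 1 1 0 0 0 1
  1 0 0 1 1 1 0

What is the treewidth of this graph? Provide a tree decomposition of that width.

Treewidth 3.
One such decomposition:
Bags: B1 = {b, c, d, g}  B2 = {a, b, c, g}  B3 = {b, c, e, g}  B4 = {b, c, f, g}
Tree: B1–B2, B2–B3, B3–B4

Every bag has size at most 4, so the width is 4 − 1 = 3 and tw(G) ≤ 3. For the lower bound: the 4 vertex sets {b,d}, {a,c}, {g}, {e} are disjoint, each induces a connected subgraph, and every pair is joined by at least one edge of G. Contracting each set to a single vertex therefore yields K_{4} as a minor, and since treewidth is minor-monotone, tw(G) ≥ tw(K_{4}) = 3. Therefore the treewidth is 3.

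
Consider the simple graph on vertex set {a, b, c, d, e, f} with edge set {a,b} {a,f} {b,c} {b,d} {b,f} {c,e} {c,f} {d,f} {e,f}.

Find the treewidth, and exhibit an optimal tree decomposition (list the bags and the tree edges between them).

Every bag has size at most 3, so the width is 3 − 1 = 2 and tw(G) ≤ 2. On the other hand G contains the 3-clique {c, e, f}. A clique must lie in a single bag of any decomposition, so no decomposition can have width below 2. Therefore the treewidth is 2.

Treewidth 2.
One optimal decomposition is:
Bags: B1 = {b, c, f}  B2 = {c, e, f}  B3 = {b, d, f}  B4 = {a, b, f}
Tree: B1–B2, B1–B3, B3–B4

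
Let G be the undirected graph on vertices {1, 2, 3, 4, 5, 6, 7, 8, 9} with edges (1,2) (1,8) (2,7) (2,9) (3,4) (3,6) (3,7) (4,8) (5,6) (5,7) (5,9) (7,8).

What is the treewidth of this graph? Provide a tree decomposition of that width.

Treewidth 3.
One such decomposition:
Bags: B1 = {1, 3, 4, 8}  B2 = {1, 3, 7, 8}  B3 = {1, 2, 3, 7}  B4 = {2, 3, 6, 7}  B5 = {2, 5, 6, 7}  B6 = {2, 5, 6, 9}
Tree: B1–B2, B2–B3, B3–B4, B4–B5, B5–B6

Every bag has size at most 4, so the width is 4 − 1 = 3 and tw(G) ≤ 3. For the lower bound: the 4 vertex sets {1,4,8}, {3}, {7}, {2,5,6,9} are disjoint, each induces a connected subgraph, and every pair is joined by at least one edge of G. Contracting each set to a single vertex therefore yields K_{4} as a minor, and since treewidth is minor-monotone, tw(G) ≥ tw(K_{4}) = 3. Therefore the treewidth is 3.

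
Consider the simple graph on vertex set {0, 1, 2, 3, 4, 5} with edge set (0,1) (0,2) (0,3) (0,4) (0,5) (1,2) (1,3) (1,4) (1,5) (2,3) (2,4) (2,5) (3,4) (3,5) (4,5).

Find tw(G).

5

A width-5 tree decomposition is:
Bags: B1 = {0, 1, 2, 3, 4, 5}
Tree: (single bag)
With just one bag of size 6, the width is 6 − 1 = 5, so tw(G) ≤ 5. On the other hand G contains the 6-clique {0, 1, 2, 3, 4, 5}. A clique must lie in a single bag of any decomposition, so no decomposition can have width below 5. Hence tw(G) = 5 exactly.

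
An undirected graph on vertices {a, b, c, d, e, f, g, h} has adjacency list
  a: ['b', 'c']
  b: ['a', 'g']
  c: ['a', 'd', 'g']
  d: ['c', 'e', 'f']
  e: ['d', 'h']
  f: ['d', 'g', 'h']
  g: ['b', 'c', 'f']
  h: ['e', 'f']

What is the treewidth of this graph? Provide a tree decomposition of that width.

Each bag holds 3 vertices, so the decomposition has width 2, which upper-bounds the treewidth. Since a–b–g–c–a is a cycle in G, G is not acyclic. Forests are exactly the graphs of treewidth ≤ 1, so tw(G) ≥ 2. Therefore the treewidth is 2.

Treewidth 2.
One optimal decomposition is:
Bags: B1 = {a, b, c}  B2 = {b, c, g}  B3 = {c, d, g}  B4 = {d, f, g}  B5 = {d, e, f}  B6 = {e, f, h}
Tree: B1–B2, B2–B3, B3–B4, B4–B5, B5–B6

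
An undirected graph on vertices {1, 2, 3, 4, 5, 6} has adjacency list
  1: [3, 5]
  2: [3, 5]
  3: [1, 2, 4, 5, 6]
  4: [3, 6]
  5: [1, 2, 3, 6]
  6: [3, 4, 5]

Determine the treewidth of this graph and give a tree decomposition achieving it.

The largest bag has 3 vertices, giving width 2; this decomposition certifies tw(G) ≤ 2. Conversely, {3, 4, 6} is a clique of size 3, and the vertices of any clique must share a bag in every tree decomposition; so some bag has ≥ 3 vertices and tw(G) ≥ 2. Hence tw(G) = 2 exactly.

Treewidth 2.
One such decomposition:
Bags: B1 = {3, 4, 6}  B2 = {3, 5, 6}  B3 = {1, 3, 5}  B4 = {2, 3, 5}
Tree: B1–B2, B2–B3, B2–B4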